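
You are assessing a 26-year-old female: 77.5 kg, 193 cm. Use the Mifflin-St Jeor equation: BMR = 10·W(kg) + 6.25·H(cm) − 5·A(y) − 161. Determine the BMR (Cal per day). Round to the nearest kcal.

1690 Cal per day

Mifflin-St Jeor (female): BMR = 10(77.5) + 6.25(193) − 5(26) − 161 = 775 + 1206.25 − 130 − 161 = 1690.25 kcal/day.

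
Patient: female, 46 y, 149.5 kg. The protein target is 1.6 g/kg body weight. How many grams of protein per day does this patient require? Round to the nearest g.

Protein = 1.6 g/kg × 149.5 kg = 239.2 g/day.

239 g/day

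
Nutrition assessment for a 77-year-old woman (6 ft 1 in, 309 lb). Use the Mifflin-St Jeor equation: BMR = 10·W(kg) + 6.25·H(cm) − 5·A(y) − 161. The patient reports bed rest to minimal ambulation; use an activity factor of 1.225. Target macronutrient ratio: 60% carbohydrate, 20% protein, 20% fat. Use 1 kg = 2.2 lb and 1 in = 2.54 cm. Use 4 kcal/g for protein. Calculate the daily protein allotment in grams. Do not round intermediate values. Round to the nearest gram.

Convert to metric: weight = 309 ÷ 2.2 = 140.4545 kg; height = (6×12 + 1) × 2.54 = 73 × 2.54 = 185.42 cm.
Mifflin-St Jeor (female): BMR = 10(140.4545) + 6.25(185.42) − 5(77) − 161 = 1404.5455 + 1158.875 − 385 − 161 = 2017.4205 kcal/day.
TEE = 2017.4205 × 1.225 = 2471.3401 kcal/day.
Protein energy = 20% × 2471.3401 = 494.268 kcal.
Protein = 494.268 ÷ 4 kcal/g = 123.567 g.

124 g/day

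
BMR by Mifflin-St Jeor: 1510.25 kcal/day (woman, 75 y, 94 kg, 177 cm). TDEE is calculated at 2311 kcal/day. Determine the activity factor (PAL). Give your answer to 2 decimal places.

1.53

Activity factor = TEE ÷ BMR = 2311 ÷ 1510.25 = 1.53.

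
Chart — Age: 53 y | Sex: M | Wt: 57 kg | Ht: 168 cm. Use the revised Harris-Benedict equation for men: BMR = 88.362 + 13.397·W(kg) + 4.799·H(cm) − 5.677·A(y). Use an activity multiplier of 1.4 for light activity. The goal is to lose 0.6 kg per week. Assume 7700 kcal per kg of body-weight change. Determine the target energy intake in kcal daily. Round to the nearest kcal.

1240 kcal daily

Harris-Benedict: BMR = 88.362 + 13.397(57) + 4.799(168) − 5.677(53) = 1357.342 kcal/day.
TEE = 1357.342 × 1.4 = 1900.2788 kcal/day.
Required daily deficit = 0.6 × 7700 ÷ 7 = 660 kcal/day.
Target intake = 1900.2788 − 660 = 1240.2788 kcal/day.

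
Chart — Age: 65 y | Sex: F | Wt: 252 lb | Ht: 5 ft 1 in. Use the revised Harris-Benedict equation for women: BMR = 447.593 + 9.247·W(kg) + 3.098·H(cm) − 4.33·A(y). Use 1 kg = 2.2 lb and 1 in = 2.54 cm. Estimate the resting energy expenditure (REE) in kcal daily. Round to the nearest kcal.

Convert to metric: weight = 252 ÷ 2.2 = 114.5455 kg; height = (5×12 + 1) × 2.54 = 61 × 2.54 = 154.94 cm.
Harris-Benedict: BMR = 447.593 + 9.247(114.5455) + 3.098(154.94) − 4.33(65) = 1705.3489 kcal/day.

1705 kcal daily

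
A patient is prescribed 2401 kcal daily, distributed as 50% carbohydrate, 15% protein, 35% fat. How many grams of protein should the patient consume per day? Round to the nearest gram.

Protein energy = 15% × 2401 = 360.15 kcal.
At 4 kcal/g: 360.15 ÷ 4 = 90.0375 g.

90 g/day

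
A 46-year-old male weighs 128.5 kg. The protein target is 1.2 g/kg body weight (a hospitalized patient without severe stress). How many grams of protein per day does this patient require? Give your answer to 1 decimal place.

Protein = 1.2 g/kg × 128.5 kg = 154.2 g/day.

154.2 g/day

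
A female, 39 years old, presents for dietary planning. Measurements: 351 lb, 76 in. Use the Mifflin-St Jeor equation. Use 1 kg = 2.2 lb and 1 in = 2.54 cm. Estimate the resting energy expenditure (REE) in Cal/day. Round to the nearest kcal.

Convert to metric: weight = 351 ÷ 2.2 = 159.5455 kg; height = 76 × 2.54 = 193.04 cm.
Mifflin-St Jeor (female): BMR = 10(159.5455) + 6.25(193.04) − 5(39) − 161 = 1595.4545 + 1206.5 − 195 − 161 = 2445.9545 kcal/day.

2446 Cal/day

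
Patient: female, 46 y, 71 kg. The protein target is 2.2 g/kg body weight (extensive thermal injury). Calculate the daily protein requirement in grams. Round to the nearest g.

Protein = 2.2 g/kg × 71 kg = 156.2 g/day.

156 g/day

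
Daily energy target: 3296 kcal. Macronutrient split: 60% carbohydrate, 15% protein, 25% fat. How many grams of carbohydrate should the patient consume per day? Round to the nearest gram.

Carbohydrate energy = 60% × 3296 = 1977.6 kcal.
At 4 kcal/g: 1977.6 ÷ 4 = 494.4 g.

494 g/day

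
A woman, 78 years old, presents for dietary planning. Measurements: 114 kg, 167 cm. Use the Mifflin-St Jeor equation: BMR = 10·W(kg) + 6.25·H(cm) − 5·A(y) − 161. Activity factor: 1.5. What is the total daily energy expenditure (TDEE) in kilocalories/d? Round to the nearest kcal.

Mifflin-St Jeor (female): BMR = 10(114) + 6.25(167) − 5(78) − 161 = 1140 + 1043.75 − 390 − 161 = 1632.75 kcal/day.
TEE = BMR × activity factor = 1632.75 × 1.5 = 2449.125 kcal/day.

2449 kilocalories/d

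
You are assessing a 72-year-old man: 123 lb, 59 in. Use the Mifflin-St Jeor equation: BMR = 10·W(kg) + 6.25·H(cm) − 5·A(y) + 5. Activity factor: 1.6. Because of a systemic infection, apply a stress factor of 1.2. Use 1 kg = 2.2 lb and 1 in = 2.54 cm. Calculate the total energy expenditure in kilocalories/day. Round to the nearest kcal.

2190 kilocalories/day

Convert to metric: weight = 123 ÷ 2.2 = 55.9091 kg; height = 59 × 2.54 = 149.86 cm.
Mifflin-St Jeor (male): BMR = 10(55.9091) + 6.25(149.86) − 5(72) + 5 = 559.0909 + 936.625 − 360 + 5 = 1140.7159 kcal/day.
TEE = BMR × activity factor = 1140.7159 × 1.6 = 1825.1455 kcal/day.
Apply stress factor: 1825.1455 × 1.2 = 2190.1745 kcal/day.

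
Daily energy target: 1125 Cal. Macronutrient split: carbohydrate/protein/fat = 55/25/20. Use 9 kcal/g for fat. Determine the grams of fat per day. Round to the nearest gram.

25 g/day

Fat energy = 20% × 1125 = 225 kcal.
At 9 kcal/g: 225 ÷ 9 = 25 g.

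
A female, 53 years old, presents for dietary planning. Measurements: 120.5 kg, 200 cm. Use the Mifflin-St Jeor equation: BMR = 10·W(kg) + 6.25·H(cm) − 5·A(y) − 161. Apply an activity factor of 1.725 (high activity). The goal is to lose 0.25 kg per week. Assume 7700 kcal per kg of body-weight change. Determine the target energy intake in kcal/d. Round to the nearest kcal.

3225 kcal/d

Mifflin-St Jeor (female): BMR = 10(120.5) + 6.25(200) − 5(53) − 161 = 1205 + 1250 − 265 − 161 = 2029 kcal/day.
TEE = 2029 × 1.725 = 3500.025 kcal/day.
Required daily deficit = 0.25 × 7700 ÷ 7 = 275 kcal/day.
Target intake = 3500.025 − 275 = 3225.025 kcal/day.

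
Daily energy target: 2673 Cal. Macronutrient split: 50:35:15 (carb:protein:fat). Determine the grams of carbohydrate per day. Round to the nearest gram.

334 g/day

Carbohydrate energy = 50% × 2673 = 1336.5 kcal.
At 4 kcal/g: 1336.5 ÷ 4 = 334.125 g.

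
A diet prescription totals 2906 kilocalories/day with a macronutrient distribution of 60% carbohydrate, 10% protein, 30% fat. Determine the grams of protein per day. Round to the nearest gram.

Protein energy = 10% × 2906 = 290.6 kcal.
At 4 kcal/g: 290.6 ÷ 4 = 72.65 g.

73 g/day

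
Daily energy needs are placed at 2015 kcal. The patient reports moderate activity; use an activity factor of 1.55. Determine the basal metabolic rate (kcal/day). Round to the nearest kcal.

BMR = TEE ÷ activity factor = 2015 ÷ 1.55 = 1300 kcal/day.

1300 kcal/day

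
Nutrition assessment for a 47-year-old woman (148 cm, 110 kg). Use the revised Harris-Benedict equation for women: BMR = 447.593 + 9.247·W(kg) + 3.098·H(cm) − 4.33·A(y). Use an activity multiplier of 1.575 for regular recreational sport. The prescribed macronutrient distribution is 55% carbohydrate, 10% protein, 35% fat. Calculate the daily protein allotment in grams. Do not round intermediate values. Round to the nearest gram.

68 g/day

Harris-Benedict: BMR = 447.593 + 9.247(110) + 3.098(148) − 4.33(47) = 1719.757 kcal/day.
TEE = 1719.757 × 1.575 = 2708.6173 kcal/day.
Protein energy = 10% × 2708.6173 = 270.8617 kcal.
Protein = 270.8617 ÷ 4 kcal/g = 67.7154 g.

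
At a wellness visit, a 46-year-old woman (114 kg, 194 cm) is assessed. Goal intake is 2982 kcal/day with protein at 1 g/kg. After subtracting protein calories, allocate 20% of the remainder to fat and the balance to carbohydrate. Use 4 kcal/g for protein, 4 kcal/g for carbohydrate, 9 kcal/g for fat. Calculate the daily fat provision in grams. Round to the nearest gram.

56 g/day

Protein = 1 × 114 = 114 g → 114 × 4 = 456 kcal.
Non-protein calories = 2982 − 456 = 2526 kcal.
Fat: 20% × 2526 = 505.2 kcal; carbohydrate: 2020.8 kcal.
Fat: 505.2 kcal ÷ 9 kcal/g = 56.1333 g.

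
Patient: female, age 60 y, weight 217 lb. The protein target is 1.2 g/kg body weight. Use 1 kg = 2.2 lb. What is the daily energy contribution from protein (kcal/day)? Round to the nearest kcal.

Weight in kg = 217 ÷ 2.2 = 98.6364 kg.
Protein = 1.2 g/kg × 98.6364 kg = 118.3636 g/day.
Protein energy = 118.3636 g × 4 kcal/g = 473.4545 kcal/day.

473 kcal/day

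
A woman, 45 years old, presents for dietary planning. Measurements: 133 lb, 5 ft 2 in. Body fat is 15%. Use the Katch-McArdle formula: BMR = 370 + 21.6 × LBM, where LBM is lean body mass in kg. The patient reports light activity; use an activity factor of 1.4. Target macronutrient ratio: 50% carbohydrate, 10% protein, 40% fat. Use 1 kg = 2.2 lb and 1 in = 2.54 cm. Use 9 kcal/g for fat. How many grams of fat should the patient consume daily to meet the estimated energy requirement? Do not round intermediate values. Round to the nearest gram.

92 g/day

Convert to metric: weight = 133 ÷ 2.2 = 60.4545 kg; height = (5×12 + 2) × 2.54 = 62 × 2.54 = 157.48 cm.
LBM = 60.4545 × (1 − 0.15) = 51.3864 kg. Katch-McArdle: BMR = 370 + 21.6 × 51.3864 = 1479.9455 kcal/day.
TEE = 1479.9455 × 1.4 = 2071.9236 kcal/day.
Fat energy = 40% × 2071.9236 = 828.7695 kcal.
Fat = 828.7695 ÷ 9 kcal/g = 92.0855 g.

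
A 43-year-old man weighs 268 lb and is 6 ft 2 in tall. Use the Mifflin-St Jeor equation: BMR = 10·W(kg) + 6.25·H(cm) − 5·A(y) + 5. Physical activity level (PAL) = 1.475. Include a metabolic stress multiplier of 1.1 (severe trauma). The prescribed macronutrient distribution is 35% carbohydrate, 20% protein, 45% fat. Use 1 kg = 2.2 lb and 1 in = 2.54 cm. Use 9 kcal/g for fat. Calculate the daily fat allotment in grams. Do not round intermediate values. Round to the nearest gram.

177 g/day

Convert to metric: weight = 268 ÷ 2.2 = 121.8182 kg; height = (6×12 + 2) × 2.54 = 74 × 2.54 = 187.96 cm.
Mifflin-St Jeor (male): BMR = 10(121.8182) + 6.25(187.96) − 5(43) + 5 = 1218.1818 + 1174.75 − 215 + 5 = 2182.9318 kcal/day.
TEE = 2182.9318 × 1.475 = 3219.8244 kcal/day.
With stress factor 1.1: 3219.8244 × 1.1 = 3541.8069 kcal/day.
Fat energy = 45% × 3541.8069 = 1593.8131 kcal.
Fat = 1593.8131 ÷ 9 kcal/g = 177.0903 g.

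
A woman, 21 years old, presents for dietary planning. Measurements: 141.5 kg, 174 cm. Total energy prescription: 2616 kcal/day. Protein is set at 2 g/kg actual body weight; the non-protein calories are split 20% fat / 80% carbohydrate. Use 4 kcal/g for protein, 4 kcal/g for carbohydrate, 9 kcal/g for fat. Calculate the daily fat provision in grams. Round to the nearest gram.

33 g/day

Protein = 2 × 141.5 = 283 g → 283 × 4 = 1132 kcal.
Non-protein calories = 2616 − 1132 = 1484 kcal.
Fat: 20% × 1484 = 296.8 kcal; carbohydrate: 1187.2 kcal.
Fat: 296.8 kcal ÷ 9 kcal/g = 32.9778 g.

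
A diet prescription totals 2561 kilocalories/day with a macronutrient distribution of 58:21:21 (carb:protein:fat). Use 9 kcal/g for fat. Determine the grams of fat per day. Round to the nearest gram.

Fat energy = 21% × 2561 = 537.81 kcal.
At 9 kcal/g: 537.81 ÷ 9 = 59.7567 g.

60 g/day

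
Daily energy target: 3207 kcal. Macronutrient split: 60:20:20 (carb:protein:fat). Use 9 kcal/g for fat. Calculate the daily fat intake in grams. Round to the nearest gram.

71 g/day

Fat energy = 20% × 3207 = 641.4 kcal.
At 9 kcal/g: 641.4 ÷ 9 = 71.2667 g.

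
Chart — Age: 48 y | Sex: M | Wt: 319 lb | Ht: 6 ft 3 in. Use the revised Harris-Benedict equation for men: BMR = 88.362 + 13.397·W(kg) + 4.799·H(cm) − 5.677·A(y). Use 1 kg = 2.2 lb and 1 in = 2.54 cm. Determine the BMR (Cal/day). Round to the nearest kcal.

2673 Cal/day

Convert to metric: weight = 319 ÷ 2.2 = 145 kg; height = (6×12 + 3) × 2.54 = 75 × 2.54 = 190.5 cm.
Harris-Benedict: BMR = 88.362 + 13.397(145) + 4.799(190.5) − 5.677(48) = 2672.6405 kcal/day.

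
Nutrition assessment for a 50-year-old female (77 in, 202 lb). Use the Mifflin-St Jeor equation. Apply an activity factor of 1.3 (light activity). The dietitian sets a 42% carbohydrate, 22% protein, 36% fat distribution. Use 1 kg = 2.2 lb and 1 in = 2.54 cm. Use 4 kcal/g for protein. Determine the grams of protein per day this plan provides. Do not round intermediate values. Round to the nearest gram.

Convert to metric: weight = 202 ÷ 2.2 = 91.8182 kg; height = 77 × 2.54 = 195.58 cm.
Mifflin-St Jeor (female): BMR = 10(91.8182) + 6.25(195.58) − 5(50) − 161 = 918.1818 + 1222.375 − 250 − 161 = 1729.5568 kcal/day.
TEE = 1729.5568 × 1.3 = 2248.4239 kcal/day.
Protein energy = 22% × 2248.4239 = 494.6532 kcal.
Protein = 494.6532 ÷ 4 kcal/g = 123.6633 g.

124 g/day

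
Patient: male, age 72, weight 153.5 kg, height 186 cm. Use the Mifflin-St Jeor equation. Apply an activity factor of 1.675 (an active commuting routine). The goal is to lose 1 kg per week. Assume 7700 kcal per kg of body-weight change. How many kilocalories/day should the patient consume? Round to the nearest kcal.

2824 kilocalories/day

Mifflin-St Jeor (male): BMR = 10(153.5) + 6.25(186) − 5(72) + 5 = 1535 + 1162.5 − 360 + 5 = 2342.5 kcal/day.
TEE = 2342.5 × 1.675 = 3923.6875 kcal/day.
Required daily deficit = 1 × 7700 ÷ 7 = 1100 kcal/day.
Target intake = 3923.6875 − 1100 = 2823.6875 kcal/day.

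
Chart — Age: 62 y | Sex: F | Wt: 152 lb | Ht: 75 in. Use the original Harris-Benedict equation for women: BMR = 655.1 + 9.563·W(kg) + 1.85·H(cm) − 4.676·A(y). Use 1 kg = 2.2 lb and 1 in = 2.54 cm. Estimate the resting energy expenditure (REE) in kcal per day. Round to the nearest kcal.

1378 kcal per day

Convert to metric: weight = 152 ÷ 2.2 = 69.0909 kg; height = 75 × 2.54 = 190.5 cm.
Harris-Benedict: BMR = 655.1 + 9.563(69.0909) + 1.85(190.5) − 4.676(62) = 1378.3294 kcal/day.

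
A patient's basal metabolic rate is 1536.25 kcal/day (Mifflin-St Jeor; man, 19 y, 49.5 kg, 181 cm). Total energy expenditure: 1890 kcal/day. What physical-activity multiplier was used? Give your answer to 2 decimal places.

Activity factor = TEE ÷ BMR = 1890 ÷ 1536.25 = 1.23.

1.23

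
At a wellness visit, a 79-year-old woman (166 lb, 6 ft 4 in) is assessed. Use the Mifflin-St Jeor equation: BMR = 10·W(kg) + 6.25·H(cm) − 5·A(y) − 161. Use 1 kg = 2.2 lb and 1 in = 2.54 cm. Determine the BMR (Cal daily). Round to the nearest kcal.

Convert to metric: weight = 166 ÷ 2.2 = 75.4545 kg; height = (6×12 + 4) × 2.54 = 76 × 2.54 = 193.04 cm.
Mifflin-St Jeor (female): BMR = 10(75.4545) + 6.25(193.04) − 5(79) − 161 = 754.5455 + 1206.5 − 395 − 161 = 1405.0455 kcal/day.

1405 Cal daily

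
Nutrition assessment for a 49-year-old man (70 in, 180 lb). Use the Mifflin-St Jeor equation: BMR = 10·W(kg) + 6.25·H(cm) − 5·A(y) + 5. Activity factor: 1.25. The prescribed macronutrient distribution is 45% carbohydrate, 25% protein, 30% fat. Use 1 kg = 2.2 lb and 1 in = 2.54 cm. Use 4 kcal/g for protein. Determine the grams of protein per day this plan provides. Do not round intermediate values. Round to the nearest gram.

132 g/day

Convert to metric: weight = 180 ÷ 2.2 = 81.8182 kg; height = 70 × 2.54 = 177.8 cm.
Mifflin-St Jeor (male): BMR = 10(81.8182) + 6.25(177.8) − 5(49) + 5 = 818.1818 + 1111.25 − 245 + 5 = 1689.4318 kcal/day.
TEE = 1689.4318 × 1.25 = 2111.7898 kcal/day.
Protein energy = 25% × 2111.7898 = 527.9474 kcal.
Protein = 527.9474 ÷ 4 kcal/g = 131.9869 g.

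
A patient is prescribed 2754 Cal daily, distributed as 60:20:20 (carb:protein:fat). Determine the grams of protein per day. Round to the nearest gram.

Protein energy = 20% × 2754 = 550.8 kcal.
At 4 kcal/g: 550.8 ÷ 4 = 137.7 g.

138 g/day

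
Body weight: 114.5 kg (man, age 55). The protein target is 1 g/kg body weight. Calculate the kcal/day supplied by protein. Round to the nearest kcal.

458 kcal/day

Protein = 1 g/kg × 114.5 kg = 114.5 g/day.
Protein energy = 114.5 g × 4 kcal/g = 458 kcal/day.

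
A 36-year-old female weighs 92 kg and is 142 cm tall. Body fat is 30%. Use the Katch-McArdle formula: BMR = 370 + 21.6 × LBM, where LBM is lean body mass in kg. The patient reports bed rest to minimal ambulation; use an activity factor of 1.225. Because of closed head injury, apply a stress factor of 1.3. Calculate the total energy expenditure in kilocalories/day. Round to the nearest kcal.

LBM = 92 × (1 − 0.3) = 64.4 kg. Katch-McArdle: BMR = 370 + 21.6 × 64.4 = 1761.04 kcal/day.
TEE = BMR × activity factor = 1761.04 × 1.225 = 2157.274 kcal/day.
Apply stress factor: 2157.274 × 1.3 = 2804.4562 kcal/day.

2804 kilocalories/day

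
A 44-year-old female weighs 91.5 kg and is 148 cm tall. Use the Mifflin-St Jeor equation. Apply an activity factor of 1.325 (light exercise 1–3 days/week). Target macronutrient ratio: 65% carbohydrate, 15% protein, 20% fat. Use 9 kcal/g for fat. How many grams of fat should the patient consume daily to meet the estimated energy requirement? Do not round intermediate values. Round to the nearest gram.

43 g/day

Mifflin-St Jeor (female): BMR = 10(91.5) + 6.25(148) − 5(44) − 161 = 915 + 925 − 220 − 161 = 1459 kcal/day.
TEE = 1459 × 1.325 = 1933.175 kcal/day.
Fat energy = 20% × 1933.175 = 386.635 kcal.
Fat = 386.635 ÷ 9 kcal/g = 42.9594 g.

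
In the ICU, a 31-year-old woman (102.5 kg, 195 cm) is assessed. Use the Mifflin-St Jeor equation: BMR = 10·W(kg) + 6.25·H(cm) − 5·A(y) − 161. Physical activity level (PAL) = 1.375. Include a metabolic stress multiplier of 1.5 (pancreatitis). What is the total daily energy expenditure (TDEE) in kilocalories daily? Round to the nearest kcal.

3976 kilocalories daily

Mifflin-St Jeor (female): BMR = 10(102.5) + 6.25(195) − 5(31) − 161 = 1025 + 1218.75 − 155 − 161 = 1927.75 kcal/day.
TEE = BMR × activity factor = 1927.75 × 1.375 = 2650.6563 kcal/day.
Apply stress factor: 2650.6563 × 1.5 = 3975.9844 kcal/day.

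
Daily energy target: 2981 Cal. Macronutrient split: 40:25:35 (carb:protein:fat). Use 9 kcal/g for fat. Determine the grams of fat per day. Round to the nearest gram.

116 g/day

Fat energy = 35% × 2981 = 1043.35 kcal.
At 9 kcal/g: 1043.35 ÷ 9 = 115.9278 g.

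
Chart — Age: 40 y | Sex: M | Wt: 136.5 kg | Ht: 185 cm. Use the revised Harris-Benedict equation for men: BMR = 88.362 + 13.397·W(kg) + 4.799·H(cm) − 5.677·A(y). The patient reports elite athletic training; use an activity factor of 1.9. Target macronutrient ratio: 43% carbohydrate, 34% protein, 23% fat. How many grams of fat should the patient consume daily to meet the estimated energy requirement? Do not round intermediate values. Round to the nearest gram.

125 g/day

Harris-Benedict: BMR = 88.362 + 13.397(136.5) + 4.799(185) − 5.677(40) = 2577.7875 kcal/day.
TEE = 2577.7875 × 1.9 = 4897.7963 kcal/day.
Fat energy = 23% × 4897.7963 = 1126.4931 kcal.
Fat = 1126.4931 ÷ 9 kcal/g = 125.1659 g.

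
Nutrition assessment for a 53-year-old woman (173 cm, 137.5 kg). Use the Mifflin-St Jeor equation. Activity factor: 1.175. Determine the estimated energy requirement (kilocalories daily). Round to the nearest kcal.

2386 kilocalories daily

Mifflin-St Jeor (female): BMR = 10(137.5) + 6.25(173) − 5(53) − 161 = 1375 + 1081.25 − 265 − 161 = 2030.25 kcal/day.
TEE = BMR × activity factor = 2030.25 × 1.175 = 2385.5438 kcal/day.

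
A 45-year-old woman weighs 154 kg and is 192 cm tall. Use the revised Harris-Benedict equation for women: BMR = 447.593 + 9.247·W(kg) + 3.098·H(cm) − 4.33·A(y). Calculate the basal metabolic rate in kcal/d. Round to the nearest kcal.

Harris-Benedict: BMR = 447.593 + 9.247(154) + 3.098(192) − 4.33(45) = 2271.597 kcal/day.

2272 kcal/d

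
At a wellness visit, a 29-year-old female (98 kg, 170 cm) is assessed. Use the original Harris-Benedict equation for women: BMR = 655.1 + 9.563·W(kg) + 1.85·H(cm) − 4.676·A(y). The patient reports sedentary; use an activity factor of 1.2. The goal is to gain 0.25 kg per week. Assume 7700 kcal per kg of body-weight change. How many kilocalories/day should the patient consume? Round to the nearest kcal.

Harris-Benedict: BMR = 655.1 + 9.563(98) + 1.85(170) − 4.676(29) = 1771.17 kcal/day.
TEE = 1771.17 × 1.2 = 2125.404 kcal/day.
Required daily surplus = 0.25 × 7700 ÷ 7 = 275 kcal/day.
Target intake = 2125.404 + 275 = 2400.404 kcal/day.

2400 kilocalories/day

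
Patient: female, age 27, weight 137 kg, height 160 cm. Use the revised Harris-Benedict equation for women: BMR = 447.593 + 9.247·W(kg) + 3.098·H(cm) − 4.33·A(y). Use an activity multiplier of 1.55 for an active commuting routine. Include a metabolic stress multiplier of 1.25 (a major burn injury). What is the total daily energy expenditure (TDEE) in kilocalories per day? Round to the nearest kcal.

4056 kilocalories per day

Harris-Benedict: BMR = 447.593 + 9.247(137) + 3.098(160) − 4.33(27) = 2093.202 kcal/day.
TEE = BMR × activity factor = 2093.202 × 1.55 = 3244.4631 kcal/day.
Apply stress factor: 3244.4631 × 1.25 = 4055.5789 kcal/day.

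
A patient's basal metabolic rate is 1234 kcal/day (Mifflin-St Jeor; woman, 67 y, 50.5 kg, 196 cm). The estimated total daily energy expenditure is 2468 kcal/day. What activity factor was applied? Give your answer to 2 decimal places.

Activity factor = TEE ÷ BMR = 2468 ÷ 1234 = 2.

2.00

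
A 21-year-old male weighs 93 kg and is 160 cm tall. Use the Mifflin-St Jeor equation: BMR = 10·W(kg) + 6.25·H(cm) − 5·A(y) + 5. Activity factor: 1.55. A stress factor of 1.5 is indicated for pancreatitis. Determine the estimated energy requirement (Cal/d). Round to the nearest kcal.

Mifflin-St Jeor (male): BMR = 10(93) + 6.25(160) − 5(21) + 5 = 930 + 1000 − 105 + 5 = 1830 kcal/day.
TEE = BMR × activity factor = 1830 × 1.55 = 2836.5 kcal/day.
Apply stress factor: 2836.5 × 1.5 = 4254.75 kcal/day.

4255 Cal/d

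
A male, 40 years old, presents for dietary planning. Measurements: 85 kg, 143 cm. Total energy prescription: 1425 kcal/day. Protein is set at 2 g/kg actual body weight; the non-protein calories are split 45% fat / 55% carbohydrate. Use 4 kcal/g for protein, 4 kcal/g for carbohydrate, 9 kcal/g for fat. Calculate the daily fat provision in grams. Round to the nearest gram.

37 g/day

Protein = 2 × 85 = 170 g → 170 × 4 = 680 kcal.
Non-protein calories = 1425 − 680 = 745 kcal.
Fat: 45% × 745 = 335.25 kcal; carbohydrate: 409.75 kcal.
Fat: 335.25 kcal ÷ 9 kcal/g = 37.25 g.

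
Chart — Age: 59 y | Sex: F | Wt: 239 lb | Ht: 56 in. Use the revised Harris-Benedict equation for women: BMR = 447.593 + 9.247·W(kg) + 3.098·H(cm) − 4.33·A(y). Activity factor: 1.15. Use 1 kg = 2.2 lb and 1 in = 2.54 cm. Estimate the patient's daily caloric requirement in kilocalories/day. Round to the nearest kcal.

Convert to metric: weight = 239 ÷ 2.2 = 108.6364 kg; height = 56 × 2.54 = 142.24 cm.
Harris-Benedict: BMR = 447.593 + 9.247(108.6364) + 3.098(142.24) − 4.33(59) = 1637.343 kcal/day.
TEE = BMR × activity factor = 1637.343 × 1.15 = 1882.9444 kcal/day.

1883 kilocalories/day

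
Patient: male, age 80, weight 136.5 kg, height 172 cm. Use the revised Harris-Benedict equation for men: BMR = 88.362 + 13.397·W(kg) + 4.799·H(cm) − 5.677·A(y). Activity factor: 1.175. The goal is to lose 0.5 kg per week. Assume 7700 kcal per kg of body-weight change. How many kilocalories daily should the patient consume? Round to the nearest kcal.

2139 kilocalories daily

Harris-Benedict: BMR = 88.362 + 13.397(136.5) + 4.799(172) − 5.677(80) = 2288.3205 kcal/day.
TEE = 2288.3205 × 1.175 = 2688.7766 kcal/day.
Required daily deficit = 0.5 × 7700 ÷ 7 = 550 kcal/day.
Target intake = 2688.7766 − 550 = 2138.7766 kcal/day.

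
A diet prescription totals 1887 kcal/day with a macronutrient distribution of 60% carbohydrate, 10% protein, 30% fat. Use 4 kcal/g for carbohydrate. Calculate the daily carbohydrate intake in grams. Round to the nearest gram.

283 g/day

Carbohydrate energy = 60% × 1887 = 1132.2 kcal.
At 4 kcal/g: 1132.2 ÷ 4 = 283.05 g.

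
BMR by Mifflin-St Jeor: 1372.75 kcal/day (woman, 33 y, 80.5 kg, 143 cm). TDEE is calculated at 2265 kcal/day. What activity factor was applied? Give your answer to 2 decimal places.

1.65

Activity factor = TEE ÷ BMR = 2265 ÷ 1372.75 = 1.65.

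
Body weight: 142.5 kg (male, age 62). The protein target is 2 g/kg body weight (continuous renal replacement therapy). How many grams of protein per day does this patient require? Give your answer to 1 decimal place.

285.0 g/day

Protein = 2 g/kg × 142.5 kg = 285 g/day.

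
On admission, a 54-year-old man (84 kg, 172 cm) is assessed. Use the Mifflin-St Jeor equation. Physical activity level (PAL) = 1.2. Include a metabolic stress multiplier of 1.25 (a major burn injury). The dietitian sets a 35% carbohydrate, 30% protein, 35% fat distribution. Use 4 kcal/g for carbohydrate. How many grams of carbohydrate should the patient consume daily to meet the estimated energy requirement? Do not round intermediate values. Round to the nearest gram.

217 g/day

Mifflin-St Jeor (male): BMR = 10(84) + 6.25(172) − 5(54) + 5 = 840 + 1075 − 270 + 5 = 1650 kcal/day.
TEE = 1650 × 1.2 = 1980 kcal/day.
With stress factor 1.25: 1980 × 1.25 = 2475 kcal/day.
Carbohydrate energy = 35% × 2475 = 866.25 kcal.
Carbohydrate = 866.25 ÷ 4 kcal/g = 216.5625 g.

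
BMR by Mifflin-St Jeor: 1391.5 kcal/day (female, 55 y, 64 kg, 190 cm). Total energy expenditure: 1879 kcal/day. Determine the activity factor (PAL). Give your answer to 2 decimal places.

Activity factor = TEE ÷ BMR = 1879 ÷ 1391.5 = 1.35.

1.35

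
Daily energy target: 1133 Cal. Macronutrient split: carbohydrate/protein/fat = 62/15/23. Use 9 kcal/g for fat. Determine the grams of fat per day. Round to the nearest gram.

Fat energy = 23% × 1133 = 260.59 kcal.
At 9 kcal/g: 260.59 ÷ 9 = 28.9544 g.

29 g/day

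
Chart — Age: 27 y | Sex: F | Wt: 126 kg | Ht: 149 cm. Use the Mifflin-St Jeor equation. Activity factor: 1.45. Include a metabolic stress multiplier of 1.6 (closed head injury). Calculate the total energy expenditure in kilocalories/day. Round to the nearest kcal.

Mifflin-St Jeor (female): BMR = 10(126) + 6.25(149) − 5(27) − 161 = 1260 + 931.25 − 135 − 161 = 1895.25 kcal/day.
TEE = BMR × activity factor = 1895.25 × 1.45 = 2748.1125 kcal/day.
Apply stress factor: 2748.1125 × 1.6 = 4396.98 kcal/day.

4397 kilocalories/day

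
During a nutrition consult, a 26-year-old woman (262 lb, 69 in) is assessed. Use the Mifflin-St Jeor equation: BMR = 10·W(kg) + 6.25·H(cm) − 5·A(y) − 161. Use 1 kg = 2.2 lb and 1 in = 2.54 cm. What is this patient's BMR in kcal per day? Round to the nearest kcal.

1995 kcal per day

Convert to metric: weight = 262 ÷ 2.2 = 119.0909 kg; height = 69 × 2.54 = 175.26 cm.
Mifflin-St Jeor (female): BMR = 10(119.0909) + 6.25(175.26) − 5(26) − 161 = 1190.9091 + 1095.375 − 130 − 161 = 1995.2841 kcal/day.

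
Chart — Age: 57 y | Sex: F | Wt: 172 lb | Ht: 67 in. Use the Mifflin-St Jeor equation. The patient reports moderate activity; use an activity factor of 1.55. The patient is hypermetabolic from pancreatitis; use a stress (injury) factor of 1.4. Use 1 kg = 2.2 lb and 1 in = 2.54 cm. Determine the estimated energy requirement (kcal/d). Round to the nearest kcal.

3037 kcal/d

Convert to metric: weight = 172 ÷ 2.2 = 78.1818 kg; height = 67 × 2.54 = 170.18 cm.
Mifflin-St Jeor (female): BMR = 10(78.1818) + 6.25(170.18) − 5(57) − 161 = 781.8182 + 1063.625 − 285 − 161 = 1399.4432 kcal/day.
TEE = BMR × activity factor = 1399.4432 × 1.55 = 2169.1369 kcal/day.
Apply stress factor: 2169.1369 × 1.4 = 3036.7917 kcal/day.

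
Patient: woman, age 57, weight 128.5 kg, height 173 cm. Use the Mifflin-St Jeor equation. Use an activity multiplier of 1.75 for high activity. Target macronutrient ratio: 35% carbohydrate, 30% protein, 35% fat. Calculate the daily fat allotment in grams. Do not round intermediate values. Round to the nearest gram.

Mifflin-St Jeor (female): BMR = 10(128.5) + 6.25(173) − 5(57) − 161 = 1285 + 1081.25 − 285 − 161 = 1920.25 kcal/day.
TEE = 1920.25 × 1.75 = 3360.4375 kcal/day.
Fat energy = 35% × 3360.4375 = 1176.1531 kcal.
Fat = 1176.1531 ÷ 9 kcal/g = 130.6837 g.

131 g/day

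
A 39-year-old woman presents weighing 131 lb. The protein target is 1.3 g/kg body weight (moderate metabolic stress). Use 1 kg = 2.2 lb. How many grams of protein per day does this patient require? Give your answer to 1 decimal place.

77.4 g/day

Weight in kg = 131 ÷ 2.2 = 59.5455 kg.
Protein = 1.3 g/kg × 59.5455 kg = 77.4091 g/day.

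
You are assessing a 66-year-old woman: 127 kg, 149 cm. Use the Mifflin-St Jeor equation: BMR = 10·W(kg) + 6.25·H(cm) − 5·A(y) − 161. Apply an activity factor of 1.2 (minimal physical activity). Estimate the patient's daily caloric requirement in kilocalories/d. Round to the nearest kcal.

Mifflin-St Jeor (female): BMR = 10(127) + 6.25(149) − 5(66) − 161 = 1270 + 931.25 − 330 − 161 = 1710.25 kcal/day.
TEE = BMR × activity factor = 1710.25 × 1.2 = 2052.3 kcal/day.

2052 kilocalories/d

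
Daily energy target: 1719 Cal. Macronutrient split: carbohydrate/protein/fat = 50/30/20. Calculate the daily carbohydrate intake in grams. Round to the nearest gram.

215 g/day

Carbohydrate energy = 50% × 1719 = 859.5 kcal.
At 4 kcal/g: 859.5 ÷ 4 = 214.875 g.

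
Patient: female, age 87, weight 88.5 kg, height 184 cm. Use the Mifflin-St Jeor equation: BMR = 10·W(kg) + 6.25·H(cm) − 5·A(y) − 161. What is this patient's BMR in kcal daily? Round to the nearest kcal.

Mifflin-St Jeor (female): BMR = 10(88.5) + 6.25(184) − 5(87) − 161 = 885 + 1150 − 435 − 161 = 1439 kcal/day.

1439 kcal daily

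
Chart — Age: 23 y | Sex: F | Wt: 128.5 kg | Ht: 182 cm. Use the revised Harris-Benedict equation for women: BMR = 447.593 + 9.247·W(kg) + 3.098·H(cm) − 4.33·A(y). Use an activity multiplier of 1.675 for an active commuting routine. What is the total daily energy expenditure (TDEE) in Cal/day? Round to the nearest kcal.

3518 Cal/day

Harris-Benedict: BMR = 447.593 + 9.247(128.5) + 3.098(182) − 4.33(23) = 2100.0785 kcal/day.
TEE = BMR × activity factor = 2100.0785 × 1.675 = 3517.6315 kcal/day.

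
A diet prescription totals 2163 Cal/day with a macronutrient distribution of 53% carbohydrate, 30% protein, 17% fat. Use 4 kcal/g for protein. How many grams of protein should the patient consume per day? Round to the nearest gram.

162 g/day

Protein energy = 30% × 2163 = 648.9 kcal.
At 4 kcal/g: 648.9 ÷ 4 = 162.225 g.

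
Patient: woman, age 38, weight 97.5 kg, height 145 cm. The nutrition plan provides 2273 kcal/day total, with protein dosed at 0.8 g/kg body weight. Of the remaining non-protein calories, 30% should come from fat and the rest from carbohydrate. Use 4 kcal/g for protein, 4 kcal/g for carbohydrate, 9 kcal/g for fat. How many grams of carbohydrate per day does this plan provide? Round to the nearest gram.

Protein = 0.8 × 97.5 = 78 g → 78 × 4 = 312 kcal.
Non-protein calories = 2273 − 312 = 1961 kcal.
Fat: 30% × 1961 = 588.3 kcal; carbohydrate: 1372.7 kcal.
Carbohydrate: 1372.7 kcal ÷ 4 kcal/g = 343.175 g.

343 g/day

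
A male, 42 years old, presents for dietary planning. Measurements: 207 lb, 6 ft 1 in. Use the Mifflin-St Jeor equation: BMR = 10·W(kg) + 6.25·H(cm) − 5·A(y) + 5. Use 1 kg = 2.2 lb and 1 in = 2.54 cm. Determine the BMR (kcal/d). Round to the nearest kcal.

1895 kcal/d

Convert to metric: weight = 207 ÷ 2.2 = 94.0909 kg; height = (6×12 + 1) × 2.54 = 73 × 2.54 = 185.42 cm.
Mifflin-St Jeor (male): BMR = 10(94.0909) + 6.25(185.42) − 5(42) + 5 = 940.9091 + 1158.875 − 210 + 5 = 1894.7841 kcal/day.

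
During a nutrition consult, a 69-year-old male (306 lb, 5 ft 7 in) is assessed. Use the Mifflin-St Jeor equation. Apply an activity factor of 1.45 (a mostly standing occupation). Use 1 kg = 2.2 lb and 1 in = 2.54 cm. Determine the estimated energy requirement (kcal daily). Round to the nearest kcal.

3066 kcal daily

Convert to metric: weight = 306 ÷ 2.2 = 139.0909 kg; height = (5×12 + 7) × 2.54 = 67 × 2.54 = 170.18 cm.
Mifflin-St Jeor (male): BMR = 10(139.0909) + 6.25(170.18) − 5(69) + 5 = 1390.9091 + 1063.625 − 345 + 5 = 2114.5341 kcal/day.
TEE = BMR × activity factor = 2114.5341 × 1.45 = 3066.0744 kcal/day.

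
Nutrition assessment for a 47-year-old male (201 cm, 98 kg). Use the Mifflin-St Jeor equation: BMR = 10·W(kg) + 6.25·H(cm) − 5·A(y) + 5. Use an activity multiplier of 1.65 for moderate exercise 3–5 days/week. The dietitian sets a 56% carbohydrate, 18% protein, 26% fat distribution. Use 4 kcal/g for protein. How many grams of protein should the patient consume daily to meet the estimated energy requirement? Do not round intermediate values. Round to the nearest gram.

149 g/day

Mifflin-St Jeor (male): BMR = 10(98) + 6.25(201) − 5(47) + 5 = 980 + 1256.25 − 235 + 5 = 2006.25 kcal/day.
TEE = 2006.25 × 1.65 = 3310.3125 kcal/day.
Protein energy = 18% × 3310.3125 = 595.8563 kcal.
Protein = 595.8563 ÷ 4 kcal/g = 148.9641 g.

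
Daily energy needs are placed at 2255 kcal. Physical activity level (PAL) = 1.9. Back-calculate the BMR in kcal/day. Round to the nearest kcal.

1187 kcal/day

BMR = TEE ÷ activity factor = 2255 ÷ 1.9 = 1186.8421 kcal/day.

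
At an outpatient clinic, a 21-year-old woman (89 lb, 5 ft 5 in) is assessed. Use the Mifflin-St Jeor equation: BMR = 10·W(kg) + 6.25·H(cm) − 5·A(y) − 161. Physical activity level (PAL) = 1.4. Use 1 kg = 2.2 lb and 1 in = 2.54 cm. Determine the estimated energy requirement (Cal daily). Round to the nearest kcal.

Convert to metric: weight = 89 ÷ 2.2 = 40.4545 kg; height = (5×12 + 5) × 2.54 = 65 × 2.54 = 165.1 cm.
Mifflin-St Jeor (female): BMR = 10(40.4545) + 6.25(165.1) − 5(21) − 161 = 404.5455 + 1031.875 − 105 − 161 = 1170.4205 kcal/day.
TEE = BMR × activity factor = 1170.4205 × 1.4 = 1638.5886 kcal/day.

1639 Cal daily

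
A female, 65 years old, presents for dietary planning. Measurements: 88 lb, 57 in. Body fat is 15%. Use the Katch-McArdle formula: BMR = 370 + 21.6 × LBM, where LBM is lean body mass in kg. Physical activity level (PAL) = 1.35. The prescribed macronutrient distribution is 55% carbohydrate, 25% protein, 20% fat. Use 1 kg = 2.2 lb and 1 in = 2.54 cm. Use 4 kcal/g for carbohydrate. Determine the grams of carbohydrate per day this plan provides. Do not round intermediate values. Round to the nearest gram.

205 g/day

Convert to metric: weight = 88 ÷ 2.2 = 40 kg; height = 57 × 2.54 = 144.78 cm.
LBM = 40 × (1 − 0.15) = 34 kg. Katch-McArdle: BMR = 370 + 21.6 × 34 = 1104.4 kcal/day.
TEE = 1104.4 × 1.35 = 1490.94 kcal/day.
Carbohydrate energy = 55% × 1490.94 = 820.017 kcal.
Carbohydrate = 820.017 ÷ 4 kcal/g = 205.0043 g.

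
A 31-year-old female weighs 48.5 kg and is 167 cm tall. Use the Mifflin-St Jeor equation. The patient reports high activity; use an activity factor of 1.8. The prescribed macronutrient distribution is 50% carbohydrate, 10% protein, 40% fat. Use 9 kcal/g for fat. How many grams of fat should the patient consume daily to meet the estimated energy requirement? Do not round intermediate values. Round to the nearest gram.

Mifflin-St Jeor (female): BMR = 10(48.5) + 6.25(167) − 5(31) − 161 = 485 + 1043.75 − 155 − 161 = 1212.75 kcal/day.
TEE = 1212.75 × 1.8 = 2182.95 kcal/day.
Fat energy = 40% × 2182.95 = 873.18 kcal.
Fat = 873.18 ÷ 9 kcal/g = 97.02 g.

97 g/day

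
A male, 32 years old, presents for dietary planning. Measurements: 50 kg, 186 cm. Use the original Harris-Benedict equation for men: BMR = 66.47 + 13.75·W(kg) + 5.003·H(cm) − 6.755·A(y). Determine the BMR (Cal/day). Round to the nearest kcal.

Harris-Benedict: BMR = 66.47 + 13.75(50) + 5.003(186) − 6.755(32) = 1468.368 kcal/day.

1468 Cal/day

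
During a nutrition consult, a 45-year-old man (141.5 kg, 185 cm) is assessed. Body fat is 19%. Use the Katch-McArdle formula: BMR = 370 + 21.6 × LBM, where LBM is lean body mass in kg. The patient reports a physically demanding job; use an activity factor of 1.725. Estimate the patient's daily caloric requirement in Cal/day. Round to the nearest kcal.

4909 Cal/day

LBM = 141.5 × (1 − 0.19) = 114.615 kg. Katch-McArdle: BMR = 370 + 21.6 × 114.615 = 2845.684 kcal/day.
TEE = BMR × activity factor = 2845.684 × 1.725 = 4908.8049 kcal/day.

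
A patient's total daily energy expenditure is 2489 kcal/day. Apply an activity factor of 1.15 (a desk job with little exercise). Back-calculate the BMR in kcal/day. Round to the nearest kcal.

2164 kcal/day

BMR = TEE ÷ activity factor = 2489 ÷ 1.15 = 2164.3478 kcal/day.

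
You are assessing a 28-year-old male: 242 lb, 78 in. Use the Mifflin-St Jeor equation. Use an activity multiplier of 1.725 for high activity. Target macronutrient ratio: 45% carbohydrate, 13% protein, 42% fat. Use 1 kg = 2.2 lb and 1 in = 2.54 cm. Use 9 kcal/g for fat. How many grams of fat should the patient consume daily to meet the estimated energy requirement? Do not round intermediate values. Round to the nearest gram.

177 g/day

Convert to metric: weight = 242 ÷ 2.2 = 110 kg; height = 78 × 2.54 = 198.12 cm.
Mifflin-St Jeor (male): BMR = 10(110) + 6.25(198.12) − 5(28) + 5 = 1100 + 1238.25 − 140 + 5 = 2203.25 kcal/day.
TEE = 2203.25 × 1.725 = 3800.6063 kcal/day.
Fat energy = 42% × 3800.6063 = 1596.2546 kcal.
Fat = 1596.2546 ÷ 9 kcal/g = 177.3616 g.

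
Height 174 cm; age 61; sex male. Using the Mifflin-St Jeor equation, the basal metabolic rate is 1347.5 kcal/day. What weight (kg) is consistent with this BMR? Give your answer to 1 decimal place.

56.0 kg

1347.5 = 10·W + 6.25(174) − 5(61) + 5
10·W = 1347.5 − 787.5 = 560, so W = 56 kg.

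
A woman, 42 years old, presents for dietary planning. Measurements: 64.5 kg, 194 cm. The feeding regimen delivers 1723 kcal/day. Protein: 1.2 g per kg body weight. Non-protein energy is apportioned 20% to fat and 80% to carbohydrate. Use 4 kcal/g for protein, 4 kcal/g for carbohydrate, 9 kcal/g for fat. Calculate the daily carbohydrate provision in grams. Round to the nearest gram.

283 g/day

Protein = 1.2 × 64.5 = 77.4 g → 77.4 × 4 = 309.6 kcal.
Non-protein calories = 1723 − 309.6 = 1413.4 kcal.
Fat: 20% × 1413.4 = 282.68 kcal; carbohydrate: 1130.72 kcal.
Carbohydrate: 1130.72 kcal ÷ 4 kcal/g = 282.68 g.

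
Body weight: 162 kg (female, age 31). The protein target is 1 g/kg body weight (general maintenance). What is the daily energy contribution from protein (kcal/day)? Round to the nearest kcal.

648 kcal/day

Protein = 1 g/kg × 162 kg = 162 g/day.
Protein energy = 162 g × 4 kcal/g = 648 kcal/day.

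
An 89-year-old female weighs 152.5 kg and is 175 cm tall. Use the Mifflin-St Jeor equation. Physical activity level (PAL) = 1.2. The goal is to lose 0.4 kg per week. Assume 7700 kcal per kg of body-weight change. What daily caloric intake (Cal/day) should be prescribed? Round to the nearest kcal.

Mifflin-St Jeor (female): BMR = 10(152.5) + 6.25(175) − 5(89) − 161 = 1525 + 1093.75 − 445 − 161 = 2012.75 kcal/day.
TEE = 2012.75 × 1.2 = 2415.3 kcal/day.
Required daily deficit = 0.4 × 7700 ÷ 7 = 440 kcal/day.
Target intake = 2415.3 − 440 = 1975.3 kcal/day.

1975 Cal/day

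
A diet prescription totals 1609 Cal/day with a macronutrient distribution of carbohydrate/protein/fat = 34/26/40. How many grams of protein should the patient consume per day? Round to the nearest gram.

105 g/day

Protein energy = 26% × 1609 = 418.34 kcal.
At 4 kcal/g: 418.34 ÷ 4 = 104.585 g.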